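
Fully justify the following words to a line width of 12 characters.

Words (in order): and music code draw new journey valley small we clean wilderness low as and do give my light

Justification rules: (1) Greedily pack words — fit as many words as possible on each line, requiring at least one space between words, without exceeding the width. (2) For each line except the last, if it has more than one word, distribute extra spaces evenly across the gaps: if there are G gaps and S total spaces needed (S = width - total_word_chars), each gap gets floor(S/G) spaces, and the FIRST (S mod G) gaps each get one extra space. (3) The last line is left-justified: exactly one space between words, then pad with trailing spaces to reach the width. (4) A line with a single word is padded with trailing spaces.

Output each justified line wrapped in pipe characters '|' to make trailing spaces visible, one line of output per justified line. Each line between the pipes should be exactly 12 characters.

Line 1: ['and', 'music'] (min_width=9, slack=3)
Line 2: ['code', 'draw'] (min_width=9, slack=3)
Line 3: ['new', 'journey'] (min_width=11, slack=1)
Line 4: ['valley', 'small'] (min_width=12, slack=0)
Line 5: ['we', 'clean'] (min_width=8, slack=4)
Line 6: ['wilderness'] (min_width=10, slack=2)
Line 7: ['low', 'as', 'and'] (min_width=10, slack=2)
Line 8: ['do', 'give', 'my'] (min_width=10, slack=2)
Line 9: ['light'] (min_width=5, slack=7)

Answer: |and    music|
|code    draw|
|new  journey|
|valley small|
|we     clean|
|wilderness  |
|low  as  and|
|do  give  my|
|light       |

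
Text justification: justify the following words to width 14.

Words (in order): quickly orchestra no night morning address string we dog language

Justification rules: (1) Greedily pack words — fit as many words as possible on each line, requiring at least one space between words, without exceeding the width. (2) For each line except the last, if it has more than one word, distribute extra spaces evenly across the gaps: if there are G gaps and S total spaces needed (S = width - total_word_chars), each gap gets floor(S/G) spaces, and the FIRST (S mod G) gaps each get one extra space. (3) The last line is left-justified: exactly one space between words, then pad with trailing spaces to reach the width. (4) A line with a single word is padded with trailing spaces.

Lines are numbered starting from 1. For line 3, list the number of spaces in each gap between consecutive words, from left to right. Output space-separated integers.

Answer: 2

Derivation:
Line 1: ['quickly'] (min_width=7, slack=7)
Line 2: ['orchestra', 'no'] (min_width=12, slack=2)
Line 3: ['night', 'morning'] (min_width=13, slack=1)
Line 4: ['address', 'string'] (min_width=14, slack=0)
Line 5: ['we', 'dog'] (min_width=6, slack=8)
Line 6: ['language'] (min_width=8, slack=6)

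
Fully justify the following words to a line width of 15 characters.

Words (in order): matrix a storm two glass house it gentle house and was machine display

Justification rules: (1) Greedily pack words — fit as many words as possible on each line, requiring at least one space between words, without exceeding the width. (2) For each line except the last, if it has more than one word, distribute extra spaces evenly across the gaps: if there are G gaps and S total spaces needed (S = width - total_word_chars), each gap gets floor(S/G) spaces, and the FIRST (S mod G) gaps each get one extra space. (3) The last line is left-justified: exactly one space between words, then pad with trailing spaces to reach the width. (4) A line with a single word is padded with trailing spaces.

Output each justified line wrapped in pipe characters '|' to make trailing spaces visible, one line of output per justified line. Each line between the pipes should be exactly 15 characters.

Line 1: ['matrix', 'a', 'storm'] (min_width=14, slack=1)
Line 2: ['two', 'glass', 'house'] (min_width=15, slack=0)
Line 3: ['it', 'gentle', 'house'] (min_width=15, slack=0)
Line 4: ['and', 'was', 'machine'] (min_width=15, slack=0)
Line 5: ['display'] (min_width=7, slack=8)

Answer: |matrix  a storm|
|two glass house|
|it gentle house|
|and was machine|
|display        |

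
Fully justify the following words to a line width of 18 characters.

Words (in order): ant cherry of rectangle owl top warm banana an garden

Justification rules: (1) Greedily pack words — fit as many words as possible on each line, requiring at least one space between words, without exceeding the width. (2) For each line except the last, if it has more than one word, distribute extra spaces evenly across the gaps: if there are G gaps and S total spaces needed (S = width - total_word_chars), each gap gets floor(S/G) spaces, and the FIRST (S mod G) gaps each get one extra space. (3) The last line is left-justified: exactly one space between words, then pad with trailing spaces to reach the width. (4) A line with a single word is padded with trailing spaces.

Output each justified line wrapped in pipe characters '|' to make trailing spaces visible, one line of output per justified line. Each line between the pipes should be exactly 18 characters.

Line 1: ['ant', 'cherry', 'of'] (min_width=13, slack=5)
Line 2: ['rectangle', 'owl', 'top'] (min_width=17, slack=1)
Line 3: ['warm', 'banana', 'an'] (min_width=14, slack=4)
Line 4: ['garden'] (min_width=6, slack=12)

Answer: |ant    cherry   of|
|rectangle  owl top|
|warm   banana   an|
|garden            |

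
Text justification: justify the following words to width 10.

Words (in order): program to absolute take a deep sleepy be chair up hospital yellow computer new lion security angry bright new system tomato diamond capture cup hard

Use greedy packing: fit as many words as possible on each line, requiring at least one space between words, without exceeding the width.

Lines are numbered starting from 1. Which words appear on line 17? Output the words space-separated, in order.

Answer: capture

Derivation:
Line 1: ['program', 'to'] (min_width=10, slack=0)
Line 2: ['absolute'] (min_width=8, slack=2)
Line 3: ['take', 'a'] (min_width=6, slack=4)
Line 4: ['deep'] (min_width=4, slack=6)
Line 5: ['sleepy', 'be'] (min_width=9, slack=1)
Line 6: ['chair', 'up'] (min_width=8, slack=2)
Line 7: ['hospital'] (min_width=8, slack=2)
Line 8: ['yellow'] (min_width=6, slack=4)
Line 9: ['computer'] (min_width=8, slack=2)
Line 10: ['new', 'lion'] (min_width=8, slack=2)
Line 11: ['security'] (min_width=8, slack=2)
Line 12: ['angry'] (min_width=5, slack=5)
Line 13: ['bright', 'new'] (min_width=10, slack=0)
Line 14: ['system'] (min_width=6, slack=4)
Line 15: ['tomato'] (min_width=6, slack=4)
Line 16: ['diamond'] (min_width=7, slack=3)
Line 17: ['capture'] (min_width=7, slack=3)
Line 18: ['cup', 'hard'] (min_width=8, slack=2)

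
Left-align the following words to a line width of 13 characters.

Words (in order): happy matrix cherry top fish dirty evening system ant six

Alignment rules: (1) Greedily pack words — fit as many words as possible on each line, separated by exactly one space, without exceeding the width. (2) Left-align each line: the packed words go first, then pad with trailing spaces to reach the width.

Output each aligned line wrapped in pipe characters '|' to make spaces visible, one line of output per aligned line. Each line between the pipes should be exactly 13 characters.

Answer: |happy matrix |
|cherry top   |
|fish dirty   |
|evening      |
|system ant   |
|six          |

Derivation:
Line 1: ['happy', 'matrix'] (min_width=12, slack=1)
Line 2: ['cherry', 'top'] (min_width=10, slack=3)
Line 3: ['fish', 'dirty'] (min_width=10, slack=3)
Line 4: ['evening'] (min_width=7, slack=6)
Line 5: ['system', 'ant'] (min_width=10, slack=3)
Line 6: ['six'] (min_width=3, slack=10)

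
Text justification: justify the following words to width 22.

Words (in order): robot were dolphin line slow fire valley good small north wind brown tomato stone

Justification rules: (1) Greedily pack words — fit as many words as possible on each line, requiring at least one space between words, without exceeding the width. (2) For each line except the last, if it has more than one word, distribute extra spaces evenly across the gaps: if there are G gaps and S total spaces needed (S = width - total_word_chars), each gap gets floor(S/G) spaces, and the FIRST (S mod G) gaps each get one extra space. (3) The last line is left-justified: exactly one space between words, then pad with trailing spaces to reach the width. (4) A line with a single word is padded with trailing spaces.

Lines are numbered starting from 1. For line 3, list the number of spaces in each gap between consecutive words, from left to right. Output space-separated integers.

Line 1: ['robot', 'were', 'dolphin'] (min_width=18, slack=4)
Line 2: ['line', 'slow', 'fire', 'valley'] (min_width=21, slack=1)
Line 3: ['good', 'small', 'north', 'wind'] (min_width=21, slack=1)
Line 4: ['brown', 'tomato', 'stone'] (min_width=18, slack=4)

Answer: 2 1 1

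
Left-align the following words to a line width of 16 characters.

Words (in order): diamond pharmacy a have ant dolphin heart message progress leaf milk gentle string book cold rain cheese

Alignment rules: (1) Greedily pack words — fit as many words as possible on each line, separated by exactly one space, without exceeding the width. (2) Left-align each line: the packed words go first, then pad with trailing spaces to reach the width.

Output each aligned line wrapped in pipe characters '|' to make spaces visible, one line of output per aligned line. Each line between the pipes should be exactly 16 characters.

Answer: |diamond pharmacy|
|a have ant      |
|dolphin heart   |
|message progress|
|leaf milk gentle|
|string book cold|
|rain cheese     |

Derivation:
Line 1: ['diamond', 'pharmacy'] (min_width=16, slack=0)
Line 2: ['a', 'have', 'ant'] (min_width=10, slack=6)
Line 3: ['dolphin', 'heart'] (min_width=13, slack=3)
Line 4: ['message', 'progress'] (min_width=16, slack=0)
Line 5: ['leaf', 'milk', 'gentle'] (min_width=16, slack=0)
Line 6: ['string', 'book', 'cold'] (min_width=16, slack=0)
Line 7: ['rain', 'cheese'] (min_width=11, slack=5)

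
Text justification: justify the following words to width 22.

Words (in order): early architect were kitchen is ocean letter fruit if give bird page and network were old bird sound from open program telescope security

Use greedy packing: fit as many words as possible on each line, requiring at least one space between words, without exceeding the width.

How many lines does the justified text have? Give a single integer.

Line 1: ['early', 'architect', 'were'] (min_width=20, slack=2)
Line 2: ['kitchen', 'is', 'ocean'] (min_width=16, slack=6)
Line 3: ['letter', 'fruit', 'if', 'give'] (min_width=20, slack=2)
Line 4: ['bird', 'page', 'and', 'network'] (min_width=21, slack=1)
Line 5: ['were', 'old', 'bird', 'sound'] (min_width=19, slack=3)
Line 6: ['from', 'open', 'program'] (min_width=17, slack=5)
Line 7: ['telescope', 'security'] (min_width=18, slack=4)
Total lines: 7

Answer: 7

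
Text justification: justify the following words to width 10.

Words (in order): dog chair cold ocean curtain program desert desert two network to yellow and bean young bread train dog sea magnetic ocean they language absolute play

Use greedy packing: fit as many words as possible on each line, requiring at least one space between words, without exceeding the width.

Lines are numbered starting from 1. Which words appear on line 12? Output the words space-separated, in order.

Answer: sea

Derivation:
Line 1: ['dog', 'chair'] (min_width=9, slack=1)
Line 2: ['cold', 'ocean'] (min_width=10, slack=0)
Line 3: ['curtain'] (min_width=7, slack=3)
Line 4: ['program'] (min_width=7, slack=3)
Line 5: ['desert'] (min_width=6, slack=4)
Line 6: ['desert', 'two'] (min_width=10, slack=0)
Line 7: ['network', 'to'] (min_width=10, slack=0)
Line 8: ['yellow', 'and'] (min_width=10, slack=0)
Line 9: ['bean', 'young'] (min_width=10, slack=0)
Line 10: ['bread'] (min_width=5, slack=5)
Line 11: ['train', 'dog'] (min_width=9, slack=1)
Line 12: ['sea'] (min_width=3, slack=7)
Line 13: ['magnetic'] (min_width=8, slack=2)
Line 14: ['ocean', 'they'] (min_width=10, slack=0)
Line 15: ['language'] (min_width=8, slack=2)
Line 16: ['absolute'] (min_width=8, slack=2)
Line 17: ['play'] (min_width=4, slack=6)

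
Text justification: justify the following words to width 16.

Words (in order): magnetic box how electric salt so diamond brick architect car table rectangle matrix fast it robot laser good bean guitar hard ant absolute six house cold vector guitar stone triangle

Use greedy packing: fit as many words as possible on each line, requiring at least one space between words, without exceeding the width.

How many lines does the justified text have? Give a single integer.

Answer: 12

Derivation:
Line 1: ['magnetic', 'box', 'how'] (min_width=16, slack=0)
Line 2: ['electric', 'salt', 'so'] (min_width=16, slack=0)
Line 3: ['diamond', 'brick'] (min_width=13, slack=3)
Line 4: ['architect', 'car'] (min_width=13, slack=3)
Line 5: ['table', 'rectangle'] (min_width=15, slack=1)
Line 6: ['matrix', 'fast', 'it'] (min_width=14, slack=2)
Line 7: ['robot', 'laser', 'good'] (min_width=16, slack=0)
Line 8: ['bean', 'guitar', 'hard'] (min_width=16, slack=0)
Line 9: ['ant', 'absolute', 'six'] (min_width=16, slack=0)
Line 10: ['house', 'cold'] (min_width=10, slack=6)
Line 11: ['vector', 'guitar'] (min_width=13, slack=3)
Line 12: ['stone', 'triangle'] (min_width=14, slack=2)
Total lines: 12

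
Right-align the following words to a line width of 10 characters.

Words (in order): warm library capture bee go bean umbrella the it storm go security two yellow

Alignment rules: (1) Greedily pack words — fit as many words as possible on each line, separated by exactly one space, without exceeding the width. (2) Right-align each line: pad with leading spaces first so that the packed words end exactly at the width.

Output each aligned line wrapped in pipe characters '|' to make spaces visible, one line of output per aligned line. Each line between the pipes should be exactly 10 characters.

Line 1: ['warm'] (min_width=4, slack=6)
Line 2: ['library'] (min_width=7, slack=3)
Line 3: ['capture'] (min_width=7, slack=3)
Line 4: ['bee', 'go'] (min_width=6, slack=4)
Line 5: ['bean'] (min_width=4, slack=6)
Line 6: ['umbrella'] (min_width=8, slack=2)
Line 7: ['the', 'it'] (min_width=6, slack=4)
Line 8: ['storm', 'go'] (min_width=8, slack=2)
Line 9: ['security'] (min_width=8, slack=2)
Line 10: ['two', 'yellow'] (min_width=10, slack=0)

Answer: |      warm|
|   library|
|   capture|
|    bee go|
|      bean|
|  umbrella|
|    the it|
|  storm go|
|  security|
|two yellow|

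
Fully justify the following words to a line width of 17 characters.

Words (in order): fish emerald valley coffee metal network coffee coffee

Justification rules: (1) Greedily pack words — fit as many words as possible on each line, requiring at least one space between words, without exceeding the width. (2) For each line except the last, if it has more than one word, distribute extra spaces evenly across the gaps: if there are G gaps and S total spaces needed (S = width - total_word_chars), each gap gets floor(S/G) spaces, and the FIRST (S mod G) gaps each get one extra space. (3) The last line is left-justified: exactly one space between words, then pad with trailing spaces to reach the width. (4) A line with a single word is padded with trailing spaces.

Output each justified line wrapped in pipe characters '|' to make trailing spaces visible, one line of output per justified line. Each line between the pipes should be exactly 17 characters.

Line 1: ['fish', 'emerald'] (min_width=12, slack=5)
Line 2: ['valley', 'coffee'] (min_width=13, slack=4)
Line 3: ['metal', 'network'] (min_width=13, slack=4)
Line 4: ['coffee', 'coffee'] (min_width=13, slack=4)

Answer: |fish      emerald|
|valley     coffee|
|metal     network|
|coffee coffee    |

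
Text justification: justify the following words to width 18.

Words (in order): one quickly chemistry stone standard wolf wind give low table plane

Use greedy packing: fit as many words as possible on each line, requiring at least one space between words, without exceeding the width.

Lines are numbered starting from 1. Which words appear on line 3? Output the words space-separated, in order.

Line 1: ['one', 'quickly'] (min_width=11, slack=7)
Line 2: ['chemistry', 'stone'] (min_width=15, slack=3)
Line 3: ['standard', 'wolf', 'wind'] (min_width=18, slack=0)
Line 4: ['give', 'low', 'table'] (min_width=14, slack=4)
Line 5: ['plane'] (min_width=5, slack=13)

Answer: standard wolf wind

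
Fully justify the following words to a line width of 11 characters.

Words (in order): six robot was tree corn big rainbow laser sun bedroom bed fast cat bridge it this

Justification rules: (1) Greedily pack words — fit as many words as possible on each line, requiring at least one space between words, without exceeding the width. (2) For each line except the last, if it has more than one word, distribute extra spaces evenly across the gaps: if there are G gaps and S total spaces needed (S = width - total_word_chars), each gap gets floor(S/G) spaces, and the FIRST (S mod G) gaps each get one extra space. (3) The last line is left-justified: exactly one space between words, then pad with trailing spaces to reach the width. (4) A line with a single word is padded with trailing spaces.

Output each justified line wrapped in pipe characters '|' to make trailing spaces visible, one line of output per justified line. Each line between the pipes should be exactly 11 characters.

Line 1: ['six', 'robot'] (min_width=9, slack=2)
Line 2: ['was', 'tree'] (min_width=8, slack=3)
Line 3: ['corn', 'big'] (min_width=8, slack=3)
Line 4: ['rainbow'] (min_width=7, slack=4)
Line 5: ['laser', 'sun'] (min_width=9, slack=2)
Line 6: ['bedroom', 'bed'] (min_width=11, slack=0)
Line 7: ['fast', 'cat'] (min_width=8, slack=3)
Line 8: ['bridge', 'it'] (min_width=9, slack=2)
Line 9: ['this'] (min_width=4, slack=7)

Answer: |six   robot|
|was    tree|
|corn    big|
|rainbow    |
|laser   sun|
|bedroom bed|
|fast    cat|
|bridge   it|
|this       |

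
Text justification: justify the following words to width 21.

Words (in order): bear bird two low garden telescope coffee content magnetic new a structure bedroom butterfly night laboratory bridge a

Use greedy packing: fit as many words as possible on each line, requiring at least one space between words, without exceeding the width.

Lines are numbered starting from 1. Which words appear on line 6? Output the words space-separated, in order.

Answer: butterfly night

Derivation:
Line 1: ['bear', 'bird', 'two', 'low'] (min_width=17, slack=4)
Line 2: ['garden', 'telescope'] (min_width=16, slack=5)
Line 3: ['coffee', 'content'] (min_width=14, slack=7)
Line 4: ['magnetic', 'new', 'a'] (min_width=14, slack=7)
Line 5: ['structure', 'bedroom'] (min_width=17, slack=4)
Line 6: ['butterfly', 'night'] (min_width=15, slack=6)
Line 7: ['laboratory', 'bridge', 'a'] (min_width=19, slack=2)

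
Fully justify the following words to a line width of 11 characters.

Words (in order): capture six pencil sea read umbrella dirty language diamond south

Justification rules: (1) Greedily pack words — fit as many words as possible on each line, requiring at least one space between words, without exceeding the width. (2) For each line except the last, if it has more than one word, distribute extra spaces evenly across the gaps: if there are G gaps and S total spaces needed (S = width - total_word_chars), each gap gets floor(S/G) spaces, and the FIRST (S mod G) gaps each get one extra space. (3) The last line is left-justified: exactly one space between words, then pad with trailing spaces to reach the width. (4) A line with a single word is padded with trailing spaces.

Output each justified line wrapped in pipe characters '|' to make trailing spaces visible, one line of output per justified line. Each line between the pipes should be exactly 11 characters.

Line 1: ['capture', 'six'] (min_width=11, slack=0)
Line 2: ['pencil', 'sea'] (min_width=10, slack=1)
Line 3: ['read'] (min_width=4, slack=7)
Line 4: ['umbrella'] (min_width=8, slack=3)
Line 5: ['dirty'] (min_width=5, slack=6)
Line 6: ['language'] (min_width=8, slack=3)
Line 7: ['diamond'] (min_width=7, slack=4)
Line 8: ['south'] (min_width=5, slack=6)

Answer: |capture six|
|pencil  sea|
|read       |
|umbrella   |
|dirty      |
|language   |
|diamond    |
|south      |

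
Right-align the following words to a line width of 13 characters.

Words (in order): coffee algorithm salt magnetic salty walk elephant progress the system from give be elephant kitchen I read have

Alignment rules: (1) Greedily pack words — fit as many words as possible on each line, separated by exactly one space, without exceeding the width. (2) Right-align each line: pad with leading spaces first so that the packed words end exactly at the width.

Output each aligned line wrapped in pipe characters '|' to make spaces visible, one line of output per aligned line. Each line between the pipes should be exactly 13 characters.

Line 1: ['coffee'] (min_width=6, slack=7)
Line 2: ['algorithm'] (min_width=9, slack=4)
Line 3: ['salt', 'magnetic'] (min_width=13, slack=0)
Line 4: ['salty', 'walk'] (min_width=10, slack=3)
Line 5: ['elephant'] (min_width=8, slack=5)
Line 6: ['progress', 'the'] (min_width=12, slack=1)
Line 7: ['system', 'from'] (min_width=11, slack=2)
Line 8: ['give', 'be'] (min_width=7, slack=6)
Line 9: ['elephant'] (min_width=8, slack=5)
Line 10: ['kitchen', 'I'] (min_width=9, slack=4)
Line 11: ['read', 'have'] (min_width=9, slack=4)

Answer: |       coffee|
|    algorithm|
|salt magnetic|
|   salty walk|
|     elephant|
| progress the|
|  system from|
|      give be|
|     elephant|
|    kitchen I|
|    read have|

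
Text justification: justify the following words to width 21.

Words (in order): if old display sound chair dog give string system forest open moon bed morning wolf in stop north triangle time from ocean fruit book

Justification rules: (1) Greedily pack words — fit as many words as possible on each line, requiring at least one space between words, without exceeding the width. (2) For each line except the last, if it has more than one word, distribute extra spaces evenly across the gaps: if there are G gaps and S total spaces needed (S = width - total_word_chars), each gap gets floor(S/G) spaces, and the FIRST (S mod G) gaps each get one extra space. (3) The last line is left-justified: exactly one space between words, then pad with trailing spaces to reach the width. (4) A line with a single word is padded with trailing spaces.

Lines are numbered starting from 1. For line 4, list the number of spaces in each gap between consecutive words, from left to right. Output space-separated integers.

Answer: 1 1 1

Derivation:
Line 1: ['if', 'old', 'display', 'sound'] (min_width=20, slack=1)
Line 2: ['chair', 'dog', 'give', 'string'] (min_width=21, slack=0)
Line 3: ['system', 'forest', 'open'] (min_width=18, slack=3)
Line 4: ['moon', 'bed', 'morning', 'wolf'] (min_width=21, slack=0)
Line 5: ['in', 'stop', 'north'] (min_width=13, slack=8)
Line 6: ['triangle', 'time', 'from'] (min_width=18, slack=3)
Line 7: ['ocean', 'fruit', 'book'] (min_width=16, slack=5)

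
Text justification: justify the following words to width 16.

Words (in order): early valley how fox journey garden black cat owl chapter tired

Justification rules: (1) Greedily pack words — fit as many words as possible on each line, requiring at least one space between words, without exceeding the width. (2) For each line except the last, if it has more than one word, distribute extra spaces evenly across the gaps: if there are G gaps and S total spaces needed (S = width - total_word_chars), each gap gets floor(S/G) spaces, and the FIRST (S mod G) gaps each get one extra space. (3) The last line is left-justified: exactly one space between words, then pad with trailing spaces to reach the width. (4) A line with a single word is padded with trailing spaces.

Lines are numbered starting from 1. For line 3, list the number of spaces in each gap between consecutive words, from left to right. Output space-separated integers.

Answer: 1 1

Derivation:
Line 1: ['early', 'valley', 'how'] (min_width=16, slack=0)
Line 2: ['fox', 'journey'] (min_width=11, slack=5)
Line 3: ['garden', 'black', 'cat'] (min_width=16, slack=0)
Line 4: ['owl', 'chapter'] (min_width=11, slack=5)
Line 5: ['tired'] (min_width=5, slack=11)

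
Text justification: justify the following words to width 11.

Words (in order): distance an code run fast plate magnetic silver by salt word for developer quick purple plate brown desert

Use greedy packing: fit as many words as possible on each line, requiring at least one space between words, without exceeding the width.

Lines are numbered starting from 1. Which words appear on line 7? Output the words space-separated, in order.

Line 1: ['distance', 'an'] (min_width=11, slack=0)
Line 2: ['code', 'run'] (min_width=8, slack=3)
Line 3: ['fast', 'plate'] (min_width=10, slack=1)
Line 4: ['magnetic'] (min_width=8, slack=3)
Line 5: ['silver', 'by'] (min_width=9, slack=2)
Line 6: ['salt', 'word'] (min_width=9, slack=2)
Line 7: ['for'] (min_width=3, slack=8)
Line 8: ['developer'] (min_width=9, slack=2)
Line 9: ['quick'] (min_width=5, slack=6)
Line 10: ['purple'] (min_width=6, slack=5)
Line 11: ['plate', 'brown'] (min_width=11, slack=0)
Line 12: ['desert'] (min_width=6, slack=5)

Answer: for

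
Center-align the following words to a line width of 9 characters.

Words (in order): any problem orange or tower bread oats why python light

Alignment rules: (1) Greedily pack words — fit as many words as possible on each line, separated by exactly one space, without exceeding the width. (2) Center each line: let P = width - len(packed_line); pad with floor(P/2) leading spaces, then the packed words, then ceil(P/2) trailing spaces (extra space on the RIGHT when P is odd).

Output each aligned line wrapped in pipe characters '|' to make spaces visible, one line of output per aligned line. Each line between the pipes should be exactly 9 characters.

Line 1: ['any'] (min_width=3, slack=6)
Line 2: ['problem'] (min_width=7, slack=2)
Line 3: ['orange', 'or'] (min_width=9, slack=0)
Line 4: ['tower'] (min_width=5, slack=4)
Line 5: ['bread'] (min_width=5, slack=4)
Line 6: ['oats', 'why'] (min_width=8, slack=1)
Line 7: ['python'] (min_width=6, slack=3)
Line 8: ['light'] (min_width=5, slack=4)

Answer: |   any   |
| problem |
|orange or|
|  tower  |
|  bread  |
|oats why |
| python  |
|  light  |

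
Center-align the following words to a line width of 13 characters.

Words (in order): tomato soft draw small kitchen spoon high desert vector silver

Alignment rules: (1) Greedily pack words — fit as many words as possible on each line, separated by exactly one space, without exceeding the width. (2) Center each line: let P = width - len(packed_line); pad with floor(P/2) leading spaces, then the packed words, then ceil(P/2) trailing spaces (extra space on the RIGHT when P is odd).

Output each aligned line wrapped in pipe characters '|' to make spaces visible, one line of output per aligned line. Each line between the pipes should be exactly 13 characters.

Answer: | tomato soft |
| draw small  |
|kitchen spoon|
| high desert |
|vector silver|

Derivation:
Line 1: ['tomato', 'soft'] (min_width=11, slack=2)
Line 2: ['draw', 'small'] (min_width=10, slack=3)
Line 3: ['kitchen', 'spoon'] (min_width=13, slack=0)
Line 4: ['high', 'desert'] (min_width=11, slack=2)
Line 5: ['vector', 'silver'] (min_width=13, slack=0)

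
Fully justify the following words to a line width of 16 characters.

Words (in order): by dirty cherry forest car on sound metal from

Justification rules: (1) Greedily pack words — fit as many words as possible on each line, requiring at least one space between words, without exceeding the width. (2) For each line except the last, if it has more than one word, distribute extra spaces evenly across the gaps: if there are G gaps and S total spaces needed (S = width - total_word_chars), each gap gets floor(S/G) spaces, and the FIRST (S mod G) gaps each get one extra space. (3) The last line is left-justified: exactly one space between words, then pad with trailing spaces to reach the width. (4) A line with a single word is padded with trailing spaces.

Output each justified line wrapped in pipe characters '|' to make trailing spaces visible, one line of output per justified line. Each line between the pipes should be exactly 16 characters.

Answer: |by  dirty cherry|
|forest   car  on|
|sound metal from|

Derivation:
Line 1: ['by', 'dirty', 'cherry'] (min_width=15, slack=1)
Line 2: ['forest', 'car', 'on'] (min_width=13, slack=3)
Line 3: ['sound', 'metal', 'from'] (min_width=16, slack=0)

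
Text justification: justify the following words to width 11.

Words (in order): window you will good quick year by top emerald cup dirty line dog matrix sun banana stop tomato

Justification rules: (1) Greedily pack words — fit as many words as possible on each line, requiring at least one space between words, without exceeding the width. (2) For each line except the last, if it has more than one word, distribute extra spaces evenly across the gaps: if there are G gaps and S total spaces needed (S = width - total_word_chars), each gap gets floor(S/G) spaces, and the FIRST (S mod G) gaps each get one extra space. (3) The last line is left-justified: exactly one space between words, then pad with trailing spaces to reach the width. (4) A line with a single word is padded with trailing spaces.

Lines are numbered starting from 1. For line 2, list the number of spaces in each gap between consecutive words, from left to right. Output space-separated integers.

Answer: 3

Derivation:
Line 1: ['window', 'you'] (min_width=10, slack=1)
Line 2: ['will', 'good'] (min_width=9, slack=2)
Line 3: ['quick', 'year'] (min_width=10, slack=1)
Line 4: ['by', 'top'] (min_width=6, slack=5)
Line 5: ['emerald', 'cup'] (min_width=11, slack=0)
Line 6: ['dirty', 'line'] (min_width=10, slack=1)
Line 7: ['dog', 'matrix'] (min_width=10, slack=1)
Line 8: ['sun', 'banana'] (min_width=10, slack=1)
Line 9: ['stop', 'tomato'] (min_width=11, slack=0)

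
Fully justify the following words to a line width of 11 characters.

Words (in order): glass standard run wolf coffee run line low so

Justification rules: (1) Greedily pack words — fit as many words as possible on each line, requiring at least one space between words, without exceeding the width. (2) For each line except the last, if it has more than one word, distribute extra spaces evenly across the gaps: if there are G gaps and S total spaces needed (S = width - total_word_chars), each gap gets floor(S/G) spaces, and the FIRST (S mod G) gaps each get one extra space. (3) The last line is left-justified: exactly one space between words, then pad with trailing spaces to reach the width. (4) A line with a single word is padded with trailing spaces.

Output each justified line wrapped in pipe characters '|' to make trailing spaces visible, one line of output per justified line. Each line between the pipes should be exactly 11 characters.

Answer: |glass      |
|standard   |
|run    wolf|
|coffee  run|
|line low so|

Derivation:
Line 1: ['glass'] (min_width=5, slack=6)
Line 2: ['standard'] (min_width=8, slack=3)
Line 3: ['run', 'wolf'] (min_width=8, slack=3)
Line 4: ['coffee', 'run'] (min_width=10, slack=1)
Line 5: ['line', 'low', 'so'] (min_width=11, slack=0)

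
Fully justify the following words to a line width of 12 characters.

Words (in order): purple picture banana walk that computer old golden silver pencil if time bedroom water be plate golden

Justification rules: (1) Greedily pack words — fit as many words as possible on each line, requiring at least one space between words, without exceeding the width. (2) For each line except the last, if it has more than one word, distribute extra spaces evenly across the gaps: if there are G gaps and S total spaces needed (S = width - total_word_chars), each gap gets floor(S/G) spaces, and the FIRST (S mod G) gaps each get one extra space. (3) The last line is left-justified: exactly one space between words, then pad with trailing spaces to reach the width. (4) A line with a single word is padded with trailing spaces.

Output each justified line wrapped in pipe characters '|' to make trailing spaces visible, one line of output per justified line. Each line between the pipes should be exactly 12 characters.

Answer: |purple      |
|picture     |
|banana  walk|
|that        |
|computer old|
|golden      |
|silver      |
|pencil    if|
|time bedroom|
|water     be|
|plate golden|

Derivation:
Line 1: ['purple'] (min_width=6, slack=6)
Line 2: ['picture'] (min_width=7, slack=5)
Line 3: ['banana', 'walk'] (min_width=11, slack=1)
Line 4: ['that'] (min_width=4, slack=8)
Line 5: ['computer', 'old'] (min_width=12, slack=0)
Line 6: ['golden'] (min_width=6, slack=6)
Line 7: ['silver'] (min_width=6, slack=6)
Line 8: ['pencil', 'if'] (min_width=9, slack=3)
Line 9: ['time', 'bedroom'] (min_width=12, slack=0)
Line 10: ['water', 'be'] (min_width=8, slack=4)
Line 11: ['plate', 'golden'] (min_width=12, slack=0)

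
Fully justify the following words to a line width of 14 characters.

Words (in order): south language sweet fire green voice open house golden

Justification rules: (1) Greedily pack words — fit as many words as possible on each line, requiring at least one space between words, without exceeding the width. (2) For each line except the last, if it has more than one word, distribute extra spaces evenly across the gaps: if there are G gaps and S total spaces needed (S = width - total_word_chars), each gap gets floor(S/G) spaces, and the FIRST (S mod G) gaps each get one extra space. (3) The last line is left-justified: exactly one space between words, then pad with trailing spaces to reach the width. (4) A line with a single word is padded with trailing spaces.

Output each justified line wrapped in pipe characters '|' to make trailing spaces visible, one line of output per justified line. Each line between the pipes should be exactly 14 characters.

Line 1: ['south', 'language'] (min_width=14, slack=0)
Line 2: ['sweet', 'fire'] (min_width=10, slack=4)
Line 3: ['green', 'voice'] (min_width=11, slack=3)
Line 4: ['open', 'house'] (min_width=10, slack=4)
Line 5: ['golden'] (min_width=6, slack=8)

Answer: |south language|
|sweet     fire|
|green    voice|
|open     house|
|golden        |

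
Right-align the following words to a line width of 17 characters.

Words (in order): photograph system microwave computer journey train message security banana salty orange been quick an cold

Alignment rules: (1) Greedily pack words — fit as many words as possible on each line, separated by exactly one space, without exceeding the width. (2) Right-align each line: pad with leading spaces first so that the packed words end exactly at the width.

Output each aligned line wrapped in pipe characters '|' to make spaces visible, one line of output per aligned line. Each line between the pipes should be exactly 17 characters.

Answer: |photograph system|
|        microwave|
| computer journey|
|    train message|
|  security banana|
|salty orange been|
|    quick an cold|

Derivation:
Line 1: ['photograph', 'system'] (min_width=17, slack=0)
Line 2: ['microwave'] (min_width=9, slack=8)
Line 3: ['computer', 'journey'] (min_width=16, slack=1)
Line 4: ['train', 'message'] (min_width=13, slack=4)
Line 5: ['security', 'banana'] (min_width=15, slack=2)
Line 6: ['salty', 'orange', 'been'] (min_width=17, slack=0)
Line 7: ['quick', 'an', 'cold'] (min_width=13, slack=4)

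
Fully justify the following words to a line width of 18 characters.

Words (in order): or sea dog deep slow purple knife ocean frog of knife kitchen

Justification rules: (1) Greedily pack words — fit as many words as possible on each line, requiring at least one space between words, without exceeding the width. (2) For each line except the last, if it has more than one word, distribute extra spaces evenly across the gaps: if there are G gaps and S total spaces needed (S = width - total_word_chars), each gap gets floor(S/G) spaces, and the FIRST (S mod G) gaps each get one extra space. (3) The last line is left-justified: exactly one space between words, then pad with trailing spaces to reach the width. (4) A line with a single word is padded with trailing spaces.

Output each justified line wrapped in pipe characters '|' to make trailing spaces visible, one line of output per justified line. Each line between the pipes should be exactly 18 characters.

Line 1: ['or', 'sea', 'dog', 'deep'] (min_width=15, slack=3)
Line 2: ['slow', 'purple', 'knife'] (min_width=17, slack=1)
Line 3: ['ocean', 'frog', 'of'] (min_width=13, slack=5)
Line 4: ['knife', 'kitchen'] (min_width=13, slack=5)

Answer: |or  sea  dog  deep|
|slow  purple knife|
|ocean    frog   of|
|knife kitchen     |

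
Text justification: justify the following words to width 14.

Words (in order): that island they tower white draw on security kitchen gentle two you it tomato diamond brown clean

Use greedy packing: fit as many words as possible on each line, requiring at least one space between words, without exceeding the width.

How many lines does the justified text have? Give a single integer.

Answer: 8

Derivation:
Line 1: ['that', 'island'] (min_width=11, slack=3)
Line 2: ['they', 'tower'] (min_width=10, slack=4)
Line 3: ['white', 'draw', 'on'] (min_width=13, slack=1)
Line 4: ['security'] (min_width=8, slack=6)
Line 5: ['kitchen', 'gentle'] (min_width=14, slack=0)
Line 6: ['two', 'you', 'it'] (min_width=10, slack=4)
Line 7: ['tomato', 'diamond'] (min_width=14, slack=0)
Line 8: ['brown', 'clean'] (min_width=11, slack=3)
Total lines: 8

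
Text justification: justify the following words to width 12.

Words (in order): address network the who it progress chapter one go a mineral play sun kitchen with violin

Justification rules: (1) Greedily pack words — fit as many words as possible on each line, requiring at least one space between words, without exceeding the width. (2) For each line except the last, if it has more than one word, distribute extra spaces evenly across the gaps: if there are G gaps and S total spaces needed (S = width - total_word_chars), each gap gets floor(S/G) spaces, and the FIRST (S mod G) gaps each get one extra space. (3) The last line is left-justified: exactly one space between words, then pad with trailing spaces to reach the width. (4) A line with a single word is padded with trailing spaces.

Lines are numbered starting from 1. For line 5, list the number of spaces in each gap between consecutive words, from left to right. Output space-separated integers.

Line 1: ['address'] (min_width=7, slack=5)
Line 2: ['network', 'the'] (min_width=11, slack=1)
Line 3: ['who', 'it'] (min_width=6, slack=6)
Line 4: ['progress'] (min_width=8, slack=4)
Line 5: ['chapter', 'one'] (min_width=11, slack=1)
Line 6: ['go', 'a', 'mineral'] (min_width=12, slack=0)
Line 7: ['play', 'sun'] (min_width=8, slack=4)
Line 8: ['kitchen', 'with'] (min_width=12, slack=0)
Line 9: ['violin'] (min_width=6, slack=6)

Answer: 2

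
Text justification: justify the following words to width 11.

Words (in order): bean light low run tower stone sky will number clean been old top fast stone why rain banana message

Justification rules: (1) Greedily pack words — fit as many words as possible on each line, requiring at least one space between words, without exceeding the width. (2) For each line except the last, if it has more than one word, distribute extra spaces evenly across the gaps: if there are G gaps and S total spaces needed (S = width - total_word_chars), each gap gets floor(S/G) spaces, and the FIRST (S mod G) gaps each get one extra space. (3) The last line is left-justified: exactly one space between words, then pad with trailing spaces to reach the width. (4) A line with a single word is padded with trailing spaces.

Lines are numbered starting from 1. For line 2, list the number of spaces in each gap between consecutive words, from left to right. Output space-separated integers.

Answer: 5

Derivation:
Line 1: ['bean', 'light'] (min_width=10, slack=1)
Line 2: ['low', 'run'] (min_width=7, slack=4)
Line 3: ['tower', 'stone'] (min_width=11, slack=0)
Line 4: ['sky', 'will'] (min_width=8, slack=3)
Line 5: ['number'] (min_width=6, slack=5)
Line 6: ['clean', 'been'] (min_width=10, slack=1)
Line 7: ['old', 'top'] (min_width=7, slack=4)
Line 8: ['fast', 'stone'] (min_width=10, slack=1)
Line 9: ['why', 'rain'] (min_width=8, slack=3)
Line 10: ['banana'] (min_width=6, slack=5)
Line 11: ['message'] (min_width=7, slack=4)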